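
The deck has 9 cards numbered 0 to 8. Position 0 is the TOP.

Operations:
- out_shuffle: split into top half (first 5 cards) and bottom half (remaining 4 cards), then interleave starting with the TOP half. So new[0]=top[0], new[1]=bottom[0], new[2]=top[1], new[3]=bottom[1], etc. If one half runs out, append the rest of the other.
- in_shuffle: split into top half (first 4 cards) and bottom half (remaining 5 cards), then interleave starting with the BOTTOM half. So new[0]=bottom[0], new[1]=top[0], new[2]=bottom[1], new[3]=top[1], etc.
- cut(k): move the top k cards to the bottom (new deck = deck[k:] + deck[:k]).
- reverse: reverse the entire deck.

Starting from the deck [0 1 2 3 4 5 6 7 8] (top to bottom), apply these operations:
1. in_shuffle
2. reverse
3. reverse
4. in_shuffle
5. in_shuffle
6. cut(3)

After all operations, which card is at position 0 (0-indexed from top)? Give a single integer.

After op 1 (in_shuffle): [4 0 5 1 6 2 7 3 8]
After op 2 (reverse): [8 3 7 2 6 1 5 0 4]
After op 3 (reverse): [4 0 5 1 6 2 7 3 8]
After op 4 (in_shuffle): [6 4 2 0 7 5 3 1 8]
After op 5 (in_shuffle): [7 6 5 4 3 2 1 0 8]
After op 6 (cut(3)): [4 3 2 1 0 8 7 6 5]
Position 0: card 4.

Answer: 4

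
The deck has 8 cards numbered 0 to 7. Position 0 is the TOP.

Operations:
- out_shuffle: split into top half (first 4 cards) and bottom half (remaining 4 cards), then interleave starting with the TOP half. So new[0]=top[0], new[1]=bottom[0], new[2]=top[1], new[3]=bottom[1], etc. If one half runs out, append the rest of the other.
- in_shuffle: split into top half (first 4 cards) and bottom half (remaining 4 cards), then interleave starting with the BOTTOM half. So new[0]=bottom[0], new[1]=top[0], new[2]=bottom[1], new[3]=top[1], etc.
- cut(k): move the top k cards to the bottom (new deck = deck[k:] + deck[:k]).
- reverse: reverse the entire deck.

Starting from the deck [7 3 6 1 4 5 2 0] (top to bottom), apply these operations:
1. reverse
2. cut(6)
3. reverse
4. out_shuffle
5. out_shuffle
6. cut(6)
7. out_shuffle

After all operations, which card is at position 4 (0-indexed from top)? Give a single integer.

Answer: 6

Derivation:
After op 1 (reverse): [0 2 5 4 1 6 3 7]
After op 2 (cut(6)): [3 7 0 2 5 4 1 6]
After op 3 (reverse): [6 1 4 5 2 0 7 3]
After op 4 (out_shuffle): [6 2 1 0 4 7 5 3]
After op 5 (out_shuffle): [6 4 2 7 1 5 0 3]
After op 6 (cut(6)): [0 3 6 4 2 7 1 5]
After op 7 (out_shuffle): [0 2 3 7 6 1 4 5]
Position 4: card 6.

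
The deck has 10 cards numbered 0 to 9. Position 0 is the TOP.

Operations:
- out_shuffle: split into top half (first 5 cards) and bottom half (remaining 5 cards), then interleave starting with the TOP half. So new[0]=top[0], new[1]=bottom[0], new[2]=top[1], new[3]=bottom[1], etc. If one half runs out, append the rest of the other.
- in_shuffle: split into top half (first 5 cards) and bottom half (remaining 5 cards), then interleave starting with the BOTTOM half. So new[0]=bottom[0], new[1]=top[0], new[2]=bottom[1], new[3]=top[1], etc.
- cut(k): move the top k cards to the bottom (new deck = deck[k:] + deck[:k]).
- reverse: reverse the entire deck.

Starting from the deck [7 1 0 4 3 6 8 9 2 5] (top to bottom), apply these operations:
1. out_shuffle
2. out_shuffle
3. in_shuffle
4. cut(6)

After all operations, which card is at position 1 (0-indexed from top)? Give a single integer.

After op 1 (out_shuffle): [7 6 1 8 0 9 4 2 3 5]
After op 2 (out_shuffle): [7 9 6 4 1 2 8 3 0 5]
After op 3 (in_shuffle): [2 7 8 9 3 6 0 4 5 1]
After op 4 (cut(6)): [0 4 5 1 2 7 8 9 3 6]
Position 1: card 4.

Answer: 4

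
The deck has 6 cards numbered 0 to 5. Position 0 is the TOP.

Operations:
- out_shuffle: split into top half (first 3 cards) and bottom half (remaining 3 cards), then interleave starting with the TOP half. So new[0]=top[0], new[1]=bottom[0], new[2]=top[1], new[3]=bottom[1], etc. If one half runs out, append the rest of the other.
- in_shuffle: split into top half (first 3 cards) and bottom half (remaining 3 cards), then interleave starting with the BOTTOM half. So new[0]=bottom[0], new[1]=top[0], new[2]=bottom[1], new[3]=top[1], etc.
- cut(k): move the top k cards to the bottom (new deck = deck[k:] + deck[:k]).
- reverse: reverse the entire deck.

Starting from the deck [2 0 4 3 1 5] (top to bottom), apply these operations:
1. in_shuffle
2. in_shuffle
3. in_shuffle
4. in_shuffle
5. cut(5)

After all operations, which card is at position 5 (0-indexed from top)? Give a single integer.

Answer: 5

Derivation:
After op 1 (in_shuffle): [3 2 1 0 5 4]
After op 2 (in_shuffle): [0 3 5 2 4 1]
After op 3 (in_shuffle): [2 0 4 3 1 5]
After op 4 (in_shuffle): [3 2 1 0 5 4]
After op 5 (cut(5)): [4 3 2 1 0 5]
Position 5: card 5.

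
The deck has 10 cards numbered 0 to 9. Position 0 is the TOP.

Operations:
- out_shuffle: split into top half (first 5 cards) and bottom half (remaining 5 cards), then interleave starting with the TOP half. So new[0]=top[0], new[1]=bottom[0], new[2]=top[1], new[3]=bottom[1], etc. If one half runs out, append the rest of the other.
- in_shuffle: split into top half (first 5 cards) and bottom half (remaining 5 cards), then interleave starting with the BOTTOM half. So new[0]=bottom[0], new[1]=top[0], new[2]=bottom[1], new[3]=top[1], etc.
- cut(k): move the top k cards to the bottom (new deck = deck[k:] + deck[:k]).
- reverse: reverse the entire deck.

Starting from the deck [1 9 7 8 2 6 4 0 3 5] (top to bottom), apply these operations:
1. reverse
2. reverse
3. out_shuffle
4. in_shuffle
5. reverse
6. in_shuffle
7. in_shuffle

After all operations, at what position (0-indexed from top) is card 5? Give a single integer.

Answer: 7

Derivation:
After op 1 (reverse): [5 3 0 4 6 2 8 7 9 1]
After op 2 (reverse): [1 9 7 8 2 6 4 0 3 5]
After op 3 (out_shuffle): [1 6 9 4 7 0 8 3 2 5]
After op 4 (in_shuffle): [0 1 8 6 3 9 2 4 5 7]
After op 5 (reverse): [7 5 4 2 9 3 6 8 1 0]
After op 6 (in_shuffle): [3 7 6 5 8 4 1 2 0 9]
After op 7 (in_shuffle): [4 3 1 7 2 6 0 5 9 8]
Card 5 is at position 7.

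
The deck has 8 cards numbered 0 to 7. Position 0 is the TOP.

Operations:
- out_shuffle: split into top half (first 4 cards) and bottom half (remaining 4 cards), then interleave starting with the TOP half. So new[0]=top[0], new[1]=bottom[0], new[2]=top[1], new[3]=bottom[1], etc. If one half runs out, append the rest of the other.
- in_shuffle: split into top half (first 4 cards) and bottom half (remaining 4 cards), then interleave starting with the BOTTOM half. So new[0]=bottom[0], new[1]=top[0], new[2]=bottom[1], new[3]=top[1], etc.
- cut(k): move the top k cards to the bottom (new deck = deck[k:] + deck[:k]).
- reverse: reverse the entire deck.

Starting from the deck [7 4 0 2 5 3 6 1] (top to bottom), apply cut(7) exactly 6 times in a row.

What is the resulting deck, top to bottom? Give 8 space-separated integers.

After op 1 (cut(7)): [1 7 4 0 2 5 3 6]
After op 2 (cut(7)): [6 1 7 4 0 2 5 3]
After op 3 (cut(7)): [3 6 1 7 4 0 2 5]
After op 4 (cut(7)): [5 3 6 1 7 4 0 2]
After op 5 (cut(7)): [2 5 3 6 1 7 4 0]
After op 6 (cut(7)): [0 2 5 3 6 1 7 4]

Answer: 0 2 5 3 6 1 7 4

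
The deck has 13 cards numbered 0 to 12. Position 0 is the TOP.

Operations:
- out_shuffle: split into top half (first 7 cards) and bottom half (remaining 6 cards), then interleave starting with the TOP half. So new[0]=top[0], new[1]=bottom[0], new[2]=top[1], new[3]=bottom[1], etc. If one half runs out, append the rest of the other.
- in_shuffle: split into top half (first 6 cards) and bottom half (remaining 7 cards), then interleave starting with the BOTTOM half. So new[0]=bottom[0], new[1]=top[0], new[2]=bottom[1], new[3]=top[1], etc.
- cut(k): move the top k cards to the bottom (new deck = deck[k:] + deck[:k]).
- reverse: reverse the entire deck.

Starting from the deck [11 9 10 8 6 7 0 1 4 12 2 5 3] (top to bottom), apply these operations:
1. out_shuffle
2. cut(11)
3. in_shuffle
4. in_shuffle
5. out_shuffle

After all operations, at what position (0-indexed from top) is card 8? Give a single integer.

Answer: 5

Derivation:
After op 1 (out_shuffle): [11 1 9 4 10 12 8 2 6 5 7 3 0]
After op 2 (cut(11)): [3 0 11 1 9 4 10 12 8 2 6 5 7]
After op 3 (in_shuffle): [10 3 12 0 8 11 2 1 6 9 5 4 7]
After op 4 (in_shuffle): [2 10 1 3 6 12 9 0 5 8 4 11 7]
After op 5 (out_shuffle): [2 0 10 5 1 8 3 4 6 11 12 7 9]
Card 8 is at position 5.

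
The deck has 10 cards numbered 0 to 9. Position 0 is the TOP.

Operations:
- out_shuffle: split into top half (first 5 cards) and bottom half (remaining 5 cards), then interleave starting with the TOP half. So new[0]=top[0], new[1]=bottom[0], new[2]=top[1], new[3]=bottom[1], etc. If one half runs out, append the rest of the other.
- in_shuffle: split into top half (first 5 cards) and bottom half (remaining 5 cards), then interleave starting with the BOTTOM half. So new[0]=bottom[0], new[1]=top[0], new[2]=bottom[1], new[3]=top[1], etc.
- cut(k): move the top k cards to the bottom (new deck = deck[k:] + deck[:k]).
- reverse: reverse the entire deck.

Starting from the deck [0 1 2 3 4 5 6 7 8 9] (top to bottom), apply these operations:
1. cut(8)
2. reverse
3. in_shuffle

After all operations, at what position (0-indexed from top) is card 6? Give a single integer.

Answer: 3

Derivation:
After op 1 (cut(8)): [8 9 0 1 2 3 4 5 6 7]
After op 2 (reverse): [7 6 5 4 3 2 1 0 9 8]
After op 3 (in_shuffle): [2 7 1 6 0 5 9 4 8 3]
Card 6 is at position 3.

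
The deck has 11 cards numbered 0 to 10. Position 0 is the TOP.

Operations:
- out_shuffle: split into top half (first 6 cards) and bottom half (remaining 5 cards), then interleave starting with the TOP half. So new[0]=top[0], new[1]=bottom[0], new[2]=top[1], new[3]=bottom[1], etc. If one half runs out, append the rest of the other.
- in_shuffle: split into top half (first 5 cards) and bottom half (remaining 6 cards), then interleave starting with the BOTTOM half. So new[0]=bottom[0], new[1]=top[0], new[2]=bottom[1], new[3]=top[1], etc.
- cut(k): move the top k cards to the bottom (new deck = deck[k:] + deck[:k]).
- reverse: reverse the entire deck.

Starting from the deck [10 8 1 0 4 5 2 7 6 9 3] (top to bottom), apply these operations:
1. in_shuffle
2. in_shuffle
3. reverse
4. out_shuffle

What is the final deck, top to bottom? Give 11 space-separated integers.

Answer: 3 0 7 10 4 6 8 5 9 1 2

Derivation:
After op 1 (in_shuffle): [5 10 2 8 7 1 6 0 9 4 3]
After op 2 (in_shuffle): [1 5 6 10 0 2 9 8 4 7 3]
After op 3 (reverse): [3 7 4 8 9 2 0 10 6 5 1]
After op 4 (out_shuffle): [3 0 7 10 4 6 8 5 9 1 2]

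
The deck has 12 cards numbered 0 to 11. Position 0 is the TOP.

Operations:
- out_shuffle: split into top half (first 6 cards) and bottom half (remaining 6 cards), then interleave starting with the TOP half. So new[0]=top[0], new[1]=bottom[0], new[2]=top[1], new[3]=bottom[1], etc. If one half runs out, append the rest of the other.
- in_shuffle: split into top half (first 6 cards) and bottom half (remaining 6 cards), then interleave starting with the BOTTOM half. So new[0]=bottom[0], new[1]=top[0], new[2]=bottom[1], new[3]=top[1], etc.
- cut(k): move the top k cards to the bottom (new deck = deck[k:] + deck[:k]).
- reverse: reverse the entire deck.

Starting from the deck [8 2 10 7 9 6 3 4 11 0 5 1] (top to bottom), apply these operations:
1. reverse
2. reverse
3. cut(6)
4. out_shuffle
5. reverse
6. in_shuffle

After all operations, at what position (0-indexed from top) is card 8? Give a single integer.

After op 1 (reverse): [1 5 0 11 4 3 6 9 7 10 2 8]
After op 2 (reverse): [8 2 10 7 9 6 3 4 11 0 5 1]
After op 3 (cut(6)): [3 4 11 0 5 1 8 2 10 7 9 6]
After op 4 (out_shuffle): [3 8 4 2 11 10 0 7 5 9 1 6]
After op 5 (reverse): [6 1 9 5 7 0 10 11 2 4 8 3]
After op 6 (in_shuffle): [10 6 11 1 2 9 4 5 8 7 3 0]
Card 8 is at position 8.

Answer: 8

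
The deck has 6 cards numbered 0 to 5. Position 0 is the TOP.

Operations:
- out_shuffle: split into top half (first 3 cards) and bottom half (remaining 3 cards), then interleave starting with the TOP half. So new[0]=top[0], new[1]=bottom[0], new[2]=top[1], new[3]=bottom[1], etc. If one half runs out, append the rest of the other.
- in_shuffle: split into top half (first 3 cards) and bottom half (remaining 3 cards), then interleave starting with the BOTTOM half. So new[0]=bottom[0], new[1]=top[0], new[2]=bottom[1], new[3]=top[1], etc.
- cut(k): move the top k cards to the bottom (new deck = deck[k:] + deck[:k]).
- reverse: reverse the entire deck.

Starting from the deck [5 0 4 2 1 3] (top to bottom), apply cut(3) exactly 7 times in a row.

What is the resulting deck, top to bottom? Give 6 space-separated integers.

After op 1 (cut(3)): [2 1 3 5 0 4]
After op 2 (cut(3)): [5 0 4 2 1 3]
After op 3 (cut(3)): [2 1 3 5 0 4]
After op 4 (cut(3)): [5 0 4 2 1 3]
After op 5 (cut(3)): [2 1 3 5 0 4]
After op 6 (cut(3)): [5 0 4 2 1 3]
After op 7 (cut(3)): [2 1 3 5 0 4]

Answer: 2 1 3 5 0 4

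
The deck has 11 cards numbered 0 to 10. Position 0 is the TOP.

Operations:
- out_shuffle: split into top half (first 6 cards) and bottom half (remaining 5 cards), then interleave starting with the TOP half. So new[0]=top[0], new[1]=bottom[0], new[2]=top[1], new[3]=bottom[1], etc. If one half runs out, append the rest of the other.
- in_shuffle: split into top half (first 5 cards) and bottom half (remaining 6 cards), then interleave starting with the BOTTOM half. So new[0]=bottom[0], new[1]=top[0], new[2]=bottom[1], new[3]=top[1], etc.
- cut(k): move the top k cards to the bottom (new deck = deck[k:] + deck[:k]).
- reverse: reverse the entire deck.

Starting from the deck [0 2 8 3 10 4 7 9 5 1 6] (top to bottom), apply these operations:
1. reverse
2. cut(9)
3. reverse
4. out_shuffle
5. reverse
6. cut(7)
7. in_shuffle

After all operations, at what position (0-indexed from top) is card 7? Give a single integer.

After op 1 (reverse): [6 1 5 9 7 4 10 3 8 2 0]
After op 2 (cut(9)): [2 0 6 1 5 9 7 4 10 3 8]
After op 3 (reverse): [8 3 10 4 7 9 5 1 6 0 2]
After op 4 (out_shuffle): [8 5 3 1 10 6 4 0 7 2 9]
After op 5 (reverse): [9 2 7 0 4 6 10 1 3 5 8]
After op 6 (cut(7)): [1 3 5 8 9 2 7 0 4 6 10]
After op 7 (in_shuffle): [2 1 7 3 0 5 4 8 6 9 10]
Card 7 is at position 2.

Answer: 2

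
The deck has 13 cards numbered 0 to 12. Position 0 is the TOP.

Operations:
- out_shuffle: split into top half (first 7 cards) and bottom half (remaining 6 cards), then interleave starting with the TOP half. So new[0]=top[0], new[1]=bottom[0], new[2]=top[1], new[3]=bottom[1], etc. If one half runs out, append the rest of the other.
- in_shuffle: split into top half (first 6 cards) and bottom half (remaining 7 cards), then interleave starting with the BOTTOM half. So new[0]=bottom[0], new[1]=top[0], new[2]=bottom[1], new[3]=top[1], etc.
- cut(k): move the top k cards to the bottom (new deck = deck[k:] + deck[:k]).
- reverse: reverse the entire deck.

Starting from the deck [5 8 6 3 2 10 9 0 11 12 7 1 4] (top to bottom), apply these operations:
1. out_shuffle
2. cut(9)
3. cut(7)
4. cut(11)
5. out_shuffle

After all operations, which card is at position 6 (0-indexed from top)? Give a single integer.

Answer: 6

Derivation:
After op 1 (out_shuffle): [5 0 8 11 6 12 3 7 2 1 10 4 9]
After op 2 (cut(9)): [1 10 4 9 5 0 8 11 6 12 3 7 2]
After op 3 (cut(7)): [11 6 12 3 7 2 1 10 4 9 5 0 8]
After op 4 (cut(11)): [0 8 11 6 12 3 7 2 1 10 4 9 5]
After op 5 (out_shuffle): [0 2 8 1 11 10 6 4 12 9 3 5 7]
Position 6: card 6.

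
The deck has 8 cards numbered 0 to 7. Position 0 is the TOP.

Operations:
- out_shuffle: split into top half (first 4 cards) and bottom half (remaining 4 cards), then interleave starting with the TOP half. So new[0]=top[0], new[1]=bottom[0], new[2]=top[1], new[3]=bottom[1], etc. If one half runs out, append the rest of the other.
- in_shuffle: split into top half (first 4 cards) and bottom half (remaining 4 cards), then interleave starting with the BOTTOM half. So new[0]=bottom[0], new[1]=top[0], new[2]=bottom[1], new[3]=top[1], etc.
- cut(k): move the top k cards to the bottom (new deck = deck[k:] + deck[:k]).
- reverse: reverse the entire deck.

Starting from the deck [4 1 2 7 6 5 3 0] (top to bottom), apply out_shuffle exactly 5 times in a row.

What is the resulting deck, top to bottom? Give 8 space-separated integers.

Answer: 4 2 6 3 1 7 5 0

Derivation:
After op 1 (out_shuffle): [4 6 1 5 2 3 7 0]
After op 2 (out_shuffle): [4 2 6 3 1 7 5 0]
After op 3 (out_shuffle): [4 1 2 7 6 5 3 0]
After op 4 (out_shuffle): [4 6 1 5 2 3 7 0]
After op 5 (out_shuffle): [4 2 6 3 1 7 5 0]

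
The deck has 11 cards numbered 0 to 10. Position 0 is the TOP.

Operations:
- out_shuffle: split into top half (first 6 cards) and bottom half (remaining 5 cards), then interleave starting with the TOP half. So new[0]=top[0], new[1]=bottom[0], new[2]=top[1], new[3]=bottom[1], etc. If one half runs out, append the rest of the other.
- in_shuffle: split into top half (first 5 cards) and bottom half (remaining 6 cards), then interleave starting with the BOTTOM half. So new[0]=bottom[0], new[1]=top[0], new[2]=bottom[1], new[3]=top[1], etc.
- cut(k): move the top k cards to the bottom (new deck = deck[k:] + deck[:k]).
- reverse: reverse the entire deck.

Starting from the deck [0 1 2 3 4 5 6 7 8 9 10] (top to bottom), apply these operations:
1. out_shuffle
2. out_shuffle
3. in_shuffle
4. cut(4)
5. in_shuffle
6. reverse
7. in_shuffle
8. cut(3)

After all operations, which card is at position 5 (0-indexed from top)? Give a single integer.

After op 1 (out_shuffle): [0 6 1 7 2 8 3 9 4 10 5]
After op 2 (out_shuffle): [0 3 6 9 1 4 7 10 2 5 8]
After op 3 (in_shuffle): [4 0 7 3 10 6 2 9 5 1 8]
After op 4 (cut(4)): [10 6 2 9 5 1 8 4 0 7 3]
After op 5 (in_shuffle): [1 10 8 6 4 2 0 9 7 5 3]
After op 6 (reverse): [3 5 7 9 0 2 4 6 8 10 1]
After op 7 (in_shuffle): [2 3 4 5 6 7 8 9 10 0 1]
After op 8 (cut(3)): [5 6 7 8 9 10 0 1 2 3 4]
Position 5: card 10.

Answer: 10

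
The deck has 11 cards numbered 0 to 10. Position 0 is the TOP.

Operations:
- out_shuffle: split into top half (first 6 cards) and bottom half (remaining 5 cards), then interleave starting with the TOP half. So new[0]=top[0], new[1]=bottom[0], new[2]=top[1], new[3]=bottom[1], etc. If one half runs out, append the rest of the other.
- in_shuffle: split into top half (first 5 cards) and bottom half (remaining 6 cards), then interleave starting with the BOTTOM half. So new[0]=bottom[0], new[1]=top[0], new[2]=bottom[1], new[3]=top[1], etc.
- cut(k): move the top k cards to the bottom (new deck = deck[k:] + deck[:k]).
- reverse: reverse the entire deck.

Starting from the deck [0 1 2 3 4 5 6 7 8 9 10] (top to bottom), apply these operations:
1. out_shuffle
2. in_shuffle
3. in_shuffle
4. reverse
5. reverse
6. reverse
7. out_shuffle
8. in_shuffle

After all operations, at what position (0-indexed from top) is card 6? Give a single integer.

Answer: 2

Derivation:
After op 1 (out_shuffle): [0 6 1 7 2 8 3 9 4 10 5]
After op 2 (in_shuffle): [8 0 3 6 9 1 4 7 10 2 5]
After op 3 (in_shuffle): [1 8 4 0 7 3 10 6 2 9 5]
After op 4 (reverse): [5 9 2 6 10 3 7 0 4 8 1]
After op 5 (reverse): [1 8 4 0 7 3 10 6 2 9 5]
After op 6 (reverse): [5 9 2 6 10 3 7 0 4 8 1]
After op 7 (out_shuffle): [5 7 9 0 2 4 6 8 10 1 3]
After op 8 (in_shuffle): [4 5 6 7 8 9 10 0 1 2 3]
Card 6 is at position 2.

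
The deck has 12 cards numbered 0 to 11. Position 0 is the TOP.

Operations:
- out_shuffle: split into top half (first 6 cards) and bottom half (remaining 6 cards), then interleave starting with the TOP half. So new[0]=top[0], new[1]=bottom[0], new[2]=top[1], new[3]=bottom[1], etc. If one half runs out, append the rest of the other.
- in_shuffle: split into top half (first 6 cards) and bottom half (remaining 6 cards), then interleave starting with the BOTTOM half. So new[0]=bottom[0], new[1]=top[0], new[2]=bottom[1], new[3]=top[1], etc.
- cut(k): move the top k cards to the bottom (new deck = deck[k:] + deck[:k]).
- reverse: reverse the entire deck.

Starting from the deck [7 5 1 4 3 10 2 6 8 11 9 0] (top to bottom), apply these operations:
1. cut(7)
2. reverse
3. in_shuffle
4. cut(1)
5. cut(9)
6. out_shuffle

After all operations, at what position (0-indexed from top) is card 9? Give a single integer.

Answer: 1

Derivation:
After op 1 (cut(7)): [6 8 11 9 0 7 5 1 4 3 10 2]
After op 2 (reverse): [2 10 3 4 1 5 7 0 9 11 8 6]
After op 3 (in_shuffle): [7 2 0 10 9 3 11 4 8 1 6 5]
After op 4 (cut(1)): [2 0 10 9 3 11 4 8 1 6 5 7]
After op 5 (cut(9)): [6 5 7 2 0 10 9 3 11 4 8 1]
After op 6 (out_shuffle): [6 9 5 3 7 11 2 4 0 8 10 1]
Card 9 is at position 1.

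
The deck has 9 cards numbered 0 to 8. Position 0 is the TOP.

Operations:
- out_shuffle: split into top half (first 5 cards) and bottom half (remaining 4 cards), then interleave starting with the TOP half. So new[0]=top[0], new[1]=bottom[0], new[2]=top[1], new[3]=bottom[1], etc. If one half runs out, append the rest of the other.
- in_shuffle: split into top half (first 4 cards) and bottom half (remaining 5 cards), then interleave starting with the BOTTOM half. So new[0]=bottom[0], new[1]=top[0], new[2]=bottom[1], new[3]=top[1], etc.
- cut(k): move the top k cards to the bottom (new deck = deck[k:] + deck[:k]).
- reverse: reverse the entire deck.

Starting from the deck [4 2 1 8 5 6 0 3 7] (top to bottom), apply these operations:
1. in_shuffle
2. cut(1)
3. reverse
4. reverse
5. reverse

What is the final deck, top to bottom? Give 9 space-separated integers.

Answer: 5 7 8 3 1 0 2 6 4

Derivation:
After op 1 (in_shuffle): [5 4 6 2 0 1 3 8 7]
After op 2 (cut(1)): [4 6 2 0 1 3 8 7 5]
After op 3 (reverse): [5 7 8 3 1 0 2 6 4]
After op 4 (reverse): [4 6 2 0 1 3 8 7 5]
After op 5 (reverse): [5 7 8 3 1 0 2 6 4]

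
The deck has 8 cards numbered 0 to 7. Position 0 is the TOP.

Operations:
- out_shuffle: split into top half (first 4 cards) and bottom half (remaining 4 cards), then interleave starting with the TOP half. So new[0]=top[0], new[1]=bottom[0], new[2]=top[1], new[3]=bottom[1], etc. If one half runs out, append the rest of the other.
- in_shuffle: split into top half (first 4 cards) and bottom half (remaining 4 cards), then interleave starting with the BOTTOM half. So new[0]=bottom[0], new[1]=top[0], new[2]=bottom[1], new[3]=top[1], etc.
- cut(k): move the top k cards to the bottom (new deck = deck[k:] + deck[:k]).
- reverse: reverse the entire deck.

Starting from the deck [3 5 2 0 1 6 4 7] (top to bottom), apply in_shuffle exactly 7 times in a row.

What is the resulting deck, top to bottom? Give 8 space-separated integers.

After op 1 (in_shuffle): [1 3 6 5 4 2 7 0]
After op 2 (in_shuffle): [4 1 2 3 7 6 0 5]
After op 3 (in_shuffle): [7 4 6 1 0 2 5 3]
After op 4 (in_shuffle): [0 7 2 4 5 6 3 1]
After op 5 (in_shuffle): [5 0 6 7 3 2 1 4]
After op 6 (in_shuffle): [3 5 2 0 1 6 4 7]
After op 7 (in_shuffle): [1 3 6 5 4 2 7 0]

Answer: 1 3 6 5 4 2 7 0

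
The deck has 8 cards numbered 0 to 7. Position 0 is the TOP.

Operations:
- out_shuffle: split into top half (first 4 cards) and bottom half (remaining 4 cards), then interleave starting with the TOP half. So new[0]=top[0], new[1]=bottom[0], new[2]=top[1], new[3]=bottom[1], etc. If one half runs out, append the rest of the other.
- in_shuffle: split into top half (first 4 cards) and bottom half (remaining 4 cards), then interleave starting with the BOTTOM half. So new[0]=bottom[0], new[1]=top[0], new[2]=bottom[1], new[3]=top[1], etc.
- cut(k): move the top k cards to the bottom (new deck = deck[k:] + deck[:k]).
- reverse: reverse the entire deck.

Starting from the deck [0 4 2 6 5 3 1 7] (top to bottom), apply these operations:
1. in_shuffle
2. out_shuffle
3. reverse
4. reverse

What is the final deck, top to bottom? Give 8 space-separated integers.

Answer: 5 1 0 2 3 7 4 6

Derivation:
After op 1 (in_shuffle): [5 0 3 4 1 2 7 6]
After op 2 (out_shuffle): [5 1 0 2 3 7 4 6]
After op 3 (reverse): [6 4 7 3 2 0 1 5]
After op 4 (reverse): [5 1 0 2 3 7 4 6]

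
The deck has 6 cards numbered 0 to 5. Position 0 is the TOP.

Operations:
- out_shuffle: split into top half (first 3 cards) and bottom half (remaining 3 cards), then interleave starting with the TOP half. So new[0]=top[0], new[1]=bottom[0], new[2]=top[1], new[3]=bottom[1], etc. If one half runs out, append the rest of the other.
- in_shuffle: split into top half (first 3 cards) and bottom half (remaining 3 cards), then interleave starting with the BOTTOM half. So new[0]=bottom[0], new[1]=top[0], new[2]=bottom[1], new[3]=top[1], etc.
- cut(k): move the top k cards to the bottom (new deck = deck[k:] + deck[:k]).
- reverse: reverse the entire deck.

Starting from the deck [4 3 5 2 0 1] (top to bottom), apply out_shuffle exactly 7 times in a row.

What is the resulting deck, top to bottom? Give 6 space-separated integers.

After op 1 (out_shuffle): [4 2 3 0 5 1]
After op 2 (out_shuffle): [4 0 2 5 3 1]
After op 3 (out_shuffle): [4 5 0 3 2 1]
After op 4 (out_shuffle): [4 3 5 2 0 1]
After op 5 (out_shuffle): [4 2 3 0 5 1]
After op 6 (out_shuffle): [4 0 2 5 3 1]
After op 7 (out_shuffle): [4 5 0 3 2 1]

Answer: 4 5 0 3 2 1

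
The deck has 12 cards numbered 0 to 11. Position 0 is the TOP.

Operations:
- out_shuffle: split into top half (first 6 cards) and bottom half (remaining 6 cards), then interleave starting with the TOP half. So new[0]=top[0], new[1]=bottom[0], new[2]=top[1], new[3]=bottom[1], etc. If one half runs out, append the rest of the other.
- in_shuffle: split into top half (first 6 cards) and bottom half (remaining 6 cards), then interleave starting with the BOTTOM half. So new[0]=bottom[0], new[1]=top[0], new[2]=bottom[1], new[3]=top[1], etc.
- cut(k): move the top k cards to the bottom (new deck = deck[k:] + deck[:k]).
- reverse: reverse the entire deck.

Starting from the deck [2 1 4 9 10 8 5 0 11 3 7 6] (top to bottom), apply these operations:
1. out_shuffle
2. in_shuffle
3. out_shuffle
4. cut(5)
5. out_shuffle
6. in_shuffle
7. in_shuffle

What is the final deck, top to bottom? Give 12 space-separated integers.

Answer: 0 10 9 8 1 2 4 11 3 6 7 5

Derivation:
After op 1 (out_shuffle): [2 5 1 0 4 11 9 3 10 7 8 6]
After op 2 (in_shuffle): [9 2 3 5 10 1 7 0 8 4 6 11]
After op 3 (out_shuffle): [9 7 2 0 3 8 5 4 10 6 1 11]
After op 4 (cut(5)): [8 5 4 10 6 1 11 9 7 2 0 3]
After op 5 (out_shuffle): [8 11 5 9 4 7 10 2 6 0 1 3]
After op 6 (in_shuffle): [10 8 2 11 6 5 0 9 1 4 3 7]
After op 7 (in_shuffle): [0 10 9 8 1 2 4 11 3 6 7 5]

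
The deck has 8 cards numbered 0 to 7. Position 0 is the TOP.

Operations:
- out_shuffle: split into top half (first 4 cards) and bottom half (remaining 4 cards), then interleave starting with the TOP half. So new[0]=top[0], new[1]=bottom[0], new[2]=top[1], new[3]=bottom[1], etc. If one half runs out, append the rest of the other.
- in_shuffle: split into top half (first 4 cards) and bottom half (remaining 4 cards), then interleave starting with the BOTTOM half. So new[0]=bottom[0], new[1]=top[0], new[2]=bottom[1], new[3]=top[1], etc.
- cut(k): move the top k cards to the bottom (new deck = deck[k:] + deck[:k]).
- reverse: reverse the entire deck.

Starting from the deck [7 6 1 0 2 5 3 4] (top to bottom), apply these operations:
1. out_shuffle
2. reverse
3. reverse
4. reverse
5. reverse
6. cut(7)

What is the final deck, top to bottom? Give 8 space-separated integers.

After op 1 (out_shuffle): [7 2 6 5 1 3 0 4]
After op 2 (reverse): [4 0 3 1 5 6 2 7]
After op 3 (reverse): [7 2 6 5 1 3 0 4]
After op 4 (reverse): [4 0 3 1 5 6 2 7]
After op 5 (reverse): [7 2 6 5 1 3 0 4]
After op 6 (cut(7)): [4 7 2 6 5 1 3 0]

Answer: 4 7 2 6 5 1 3 0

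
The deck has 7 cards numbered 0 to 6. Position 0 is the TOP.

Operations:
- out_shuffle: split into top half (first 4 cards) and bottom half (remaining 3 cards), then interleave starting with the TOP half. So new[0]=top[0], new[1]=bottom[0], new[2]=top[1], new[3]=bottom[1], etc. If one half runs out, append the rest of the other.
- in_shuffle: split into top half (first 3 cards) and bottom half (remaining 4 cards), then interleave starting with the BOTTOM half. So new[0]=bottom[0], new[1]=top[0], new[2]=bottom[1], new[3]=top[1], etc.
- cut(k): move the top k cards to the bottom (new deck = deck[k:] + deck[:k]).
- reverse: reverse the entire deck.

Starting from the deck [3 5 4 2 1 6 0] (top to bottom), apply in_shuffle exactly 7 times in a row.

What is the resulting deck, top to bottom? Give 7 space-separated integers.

After op 1 (in_shuffle): [2 3 1 5 6 4 0]
After op 2 (in_shuffle): [5 2 6 3 4 1 0]
After op 3 (in_shuffle): [3 5 4 2 1 6 0]
After op 4 (in_shuffle): [2 3 1 5 6 4 0]
After op 5 (in_shuffle): [5 2 6 3 4 1 0]
After op 6 (in_shuffle): [3 5 4 2 1 6 0]
After op 7 (in_shuffle): [2 3 1 5 6 4 0]

Answer: 2 3 1 5 6 4 0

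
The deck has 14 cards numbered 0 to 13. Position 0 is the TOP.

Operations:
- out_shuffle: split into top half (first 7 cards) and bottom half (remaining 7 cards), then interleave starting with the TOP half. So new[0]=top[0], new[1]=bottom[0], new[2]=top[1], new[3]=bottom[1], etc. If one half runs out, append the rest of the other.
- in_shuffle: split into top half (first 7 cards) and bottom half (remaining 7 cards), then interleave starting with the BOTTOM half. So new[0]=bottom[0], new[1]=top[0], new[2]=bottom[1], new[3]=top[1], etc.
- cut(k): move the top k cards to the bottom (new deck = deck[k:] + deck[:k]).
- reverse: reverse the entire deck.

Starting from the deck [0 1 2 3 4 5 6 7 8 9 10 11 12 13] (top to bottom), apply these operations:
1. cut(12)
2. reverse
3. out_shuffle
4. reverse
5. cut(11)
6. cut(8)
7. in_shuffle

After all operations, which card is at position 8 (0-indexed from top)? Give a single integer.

Answer: 13

Derivation:
After op 1 (cut(12)): [12 13 0 1 2 3 4 5 6 7 8 9 10 11]
After op 2 (reverse): [11 10 9 8 7 6 5 4 3 2 1 0 13 12]
After op 3 (out_shuffle): [11 4 10 3 9 2 8 1 7 0 6 13 5 12]
After op 4 (reverse): [12 5 13 6 0 7 1 8 2 9 3 10 4 11]
After op 5 (cut(11)): [10 4 11 12 5 13 6 0 7 1 8 2 9 3]
After op 6 (cut(8)): [7 1 8 2 9 3 10 4 11 12 5 13 6 0]
After op 7 (in_shuffle): [4 7 11 1 12 8 5 2 13 9 6 3 0 10]
Position 8: card 13.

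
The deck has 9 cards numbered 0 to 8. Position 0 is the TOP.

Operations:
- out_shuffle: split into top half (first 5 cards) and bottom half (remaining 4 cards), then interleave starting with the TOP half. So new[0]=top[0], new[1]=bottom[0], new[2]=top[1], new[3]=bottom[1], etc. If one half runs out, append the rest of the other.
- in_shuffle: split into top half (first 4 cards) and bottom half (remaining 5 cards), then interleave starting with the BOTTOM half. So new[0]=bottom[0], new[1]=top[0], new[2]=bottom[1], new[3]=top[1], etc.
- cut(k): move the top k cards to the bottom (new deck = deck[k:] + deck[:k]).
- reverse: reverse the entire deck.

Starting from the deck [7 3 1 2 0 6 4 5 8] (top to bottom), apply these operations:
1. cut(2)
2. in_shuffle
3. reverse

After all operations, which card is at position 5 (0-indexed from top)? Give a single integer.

Answer: 2

Derivation:
After op 1 (cut(2)): [1 2 0 6 4 5 8 7 3]
After op 2 (in_shuffle): [4 1 5 2 8 0 7 6 3]
After op 3 (reverse): [3 6 7 0 8 2 5 1 4]
Position 5: card 2.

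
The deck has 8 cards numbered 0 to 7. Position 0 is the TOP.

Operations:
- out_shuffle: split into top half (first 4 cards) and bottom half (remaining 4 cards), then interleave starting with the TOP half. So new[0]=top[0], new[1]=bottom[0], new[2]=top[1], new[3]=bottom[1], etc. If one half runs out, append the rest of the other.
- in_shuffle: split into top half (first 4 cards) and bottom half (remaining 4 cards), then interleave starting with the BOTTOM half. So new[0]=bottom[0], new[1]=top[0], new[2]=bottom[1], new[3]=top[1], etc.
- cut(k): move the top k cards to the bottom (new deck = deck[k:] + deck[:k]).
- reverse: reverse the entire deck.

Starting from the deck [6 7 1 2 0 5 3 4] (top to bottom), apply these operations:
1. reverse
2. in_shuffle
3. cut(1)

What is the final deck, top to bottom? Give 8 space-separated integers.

Answer: 4 1 3 7 5 6 0 2

Derivation:
After op 1 (reverse): [4 3 5 0 2 1 7 6]
After op 2 (in_shuffle): [2 4 1 3 7 5 6 0]
After op 3 (cut(1)): [4 1 3 7 5 6 0 2]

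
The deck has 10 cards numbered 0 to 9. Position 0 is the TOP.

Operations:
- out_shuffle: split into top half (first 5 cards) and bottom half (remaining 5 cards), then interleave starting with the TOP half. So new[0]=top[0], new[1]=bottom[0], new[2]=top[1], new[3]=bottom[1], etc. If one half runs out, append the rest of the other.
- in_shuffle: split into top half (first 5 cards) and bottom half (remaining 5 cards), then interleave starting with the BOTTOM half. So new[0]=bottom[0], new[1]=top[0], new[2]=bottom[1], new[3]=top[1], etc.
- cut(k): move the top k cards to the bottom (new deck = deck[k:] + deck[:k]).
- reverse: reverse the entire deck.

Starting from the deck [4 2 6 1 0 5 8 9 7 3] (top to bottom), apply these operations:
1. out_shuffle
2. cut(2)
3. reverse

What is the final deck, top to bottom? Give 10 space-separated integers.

After op 1 (out_shuffle): [4 5 2 8 6 9 1 7 0 3]
After op 2 (cut(2)): [2 8 6 9 1 7 0 3 4 5]
After op 3 (reverse): [5 4 3 0 7 1 9 6 8 2]

Answer: 5 4 3 0 7 1 9 6 8 2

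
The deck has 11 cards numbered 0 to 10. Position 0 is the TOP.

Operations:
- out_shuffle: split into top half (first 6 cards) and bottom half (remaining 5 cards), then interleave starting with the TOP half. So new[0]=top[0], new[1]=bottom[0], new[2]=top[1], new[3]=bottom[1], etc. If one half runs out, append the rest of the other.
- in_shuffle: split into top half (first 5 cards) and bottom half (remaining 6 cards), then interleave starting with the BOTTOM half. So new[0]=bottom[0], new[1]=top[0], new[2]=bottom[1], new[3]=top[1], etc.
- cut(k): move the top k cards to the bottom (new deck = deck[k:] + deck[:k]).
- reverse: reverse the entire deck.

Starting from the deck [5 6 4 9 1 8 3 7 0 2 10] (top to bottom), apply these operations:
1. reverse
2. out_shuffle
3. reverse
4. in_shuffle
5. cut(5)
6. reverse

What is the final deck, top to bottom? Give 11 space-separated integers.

Answer: 9 5 0 8 4 10 7 1 6 2 3

Derivation:
After op 1 (reverse): [10 2 0 7 3 8 1 9 4 6 5]
After op 2 (out_shuffle): [10 1 2 9 0 4 7 6 3 5 8]
After op 3 (reverse): [8 5 3 6 7 4 0 9 2 1 10]
After op 4 (in_shuffle): [4 8 0 5 9 3 2 6 1 7 10]
After op 5 (cut(5)): [3 2 6 1 7 10 4 8 0 5 9]
After op 6 (reverse): [9 5 0 8 4 10 7 1 6 2 3]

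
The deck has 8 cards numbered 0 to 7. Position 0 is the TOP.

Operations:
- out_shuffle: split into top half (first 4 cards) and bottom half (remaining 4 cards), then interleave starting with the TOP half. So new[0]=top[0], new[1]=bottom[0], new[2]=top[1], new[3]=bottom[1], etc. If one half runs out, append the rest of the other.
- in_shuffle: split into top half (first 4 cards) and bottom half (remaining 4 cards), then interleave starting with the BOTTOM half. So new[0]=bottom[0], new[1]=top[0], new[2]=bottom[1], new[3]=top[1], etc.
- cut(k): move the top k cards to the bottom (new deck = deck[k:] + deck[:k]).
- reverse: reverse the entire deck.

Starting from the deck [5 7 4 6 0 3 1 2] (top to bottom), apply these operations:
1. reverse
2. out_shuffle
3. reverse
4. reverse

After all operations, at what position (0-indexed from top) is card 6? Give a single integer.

Answer: 1

Derivation:
After op 1 (reverse): [2 1 3 0 6 4 7 5]
After op 2 (out_shuffle): [2 6 1 4 3 7 0 5]
After op 3 (reverse): [5 0 7 3 4 1 6 2]
After op 4 (reverse): [2 6 1 4 3 7 0 5]
Card 6 is at position 1.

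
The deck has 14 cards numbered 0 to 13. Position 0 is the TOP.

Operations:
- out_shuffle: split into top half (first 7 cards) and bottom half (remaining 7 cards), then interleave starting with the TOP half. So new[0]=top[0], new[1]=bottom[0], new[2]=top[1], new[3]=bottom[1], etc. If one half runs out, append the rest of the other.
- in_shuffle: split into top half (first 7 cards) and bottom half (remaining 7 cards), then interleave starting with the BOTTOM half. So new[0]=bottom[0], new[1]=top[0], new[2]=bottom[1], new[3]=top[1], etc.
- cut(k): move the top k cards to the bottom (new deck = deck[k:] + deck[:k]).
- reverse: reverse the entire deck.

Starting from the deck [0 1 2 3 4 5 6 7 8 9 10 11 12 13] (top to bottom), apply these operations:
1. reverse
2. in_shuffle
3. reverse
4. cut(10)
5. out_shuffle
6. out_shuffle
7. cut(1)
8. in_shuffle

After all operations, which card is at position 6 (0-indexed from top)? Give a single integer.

After op 1 (reverse): [13 12 11 10 9 8 7 6 5 4 3 2 1 0]
After op 2 (in_shuffle): [6 13 5 12 4 11 3 10 2 9 1 8 0 7]
After op 3 (reverse): [7 0 8 1 9 2 10 3 11 4 12 5 13 6]
After op 4 (cut(10)): [12 5 13 6 7 0 8 1 9 2 10 3 11 4]
After op 5 (out_shuffle): [12 1 5 9 13 2 6 10 7 3 0 11 8 4]
After op 6 (out_shuffle): [12 10 1 7 5 3 9 0 13 11 2 8 6 4]
After op 7 (cut(1)): [10 1 7 5 3 9 0 13 11 2 8 6 4 12]
After op 8 (in_shuffle): [13 10 11 1 2 7 8 5 6 3 4 9 12 0]
Position 6: card 8.

Answer: 8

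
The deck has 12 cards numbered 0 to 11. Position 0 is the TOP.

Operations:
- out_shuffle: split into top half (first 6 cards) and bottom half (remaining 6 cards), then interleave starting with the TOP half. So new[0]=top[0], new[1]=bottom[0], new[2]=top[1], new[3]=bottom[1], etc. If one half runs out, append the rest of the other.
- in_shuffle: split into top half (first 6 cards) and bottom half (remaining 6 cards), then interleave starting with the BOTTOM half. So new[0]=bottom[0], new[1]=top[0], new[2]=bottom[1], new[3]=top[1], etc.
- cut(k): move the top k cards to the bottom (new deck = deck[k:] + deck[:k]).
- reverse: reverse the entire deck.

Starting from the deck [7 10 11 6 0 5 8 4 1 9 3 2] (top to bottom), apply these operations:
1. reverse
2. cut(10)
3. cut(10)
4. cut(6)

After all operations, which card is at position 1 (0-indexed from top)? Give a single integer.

Answer: 1

Derivation:
After op 1 (reverse): [2 3 9 1 4 8 5 0 6 11 10 7]
After op 2 (cut(10)): [10 7 2 3 9 1 4 8 5 0 6 11]
After op 3 (cut(10)): [6 11 10 7 2 3 9 1 4 8 5 0]
After op 4 (cut(6)): [9 1 4 8 5 0 6 11 10 7 2 3]
Position 1: card 1.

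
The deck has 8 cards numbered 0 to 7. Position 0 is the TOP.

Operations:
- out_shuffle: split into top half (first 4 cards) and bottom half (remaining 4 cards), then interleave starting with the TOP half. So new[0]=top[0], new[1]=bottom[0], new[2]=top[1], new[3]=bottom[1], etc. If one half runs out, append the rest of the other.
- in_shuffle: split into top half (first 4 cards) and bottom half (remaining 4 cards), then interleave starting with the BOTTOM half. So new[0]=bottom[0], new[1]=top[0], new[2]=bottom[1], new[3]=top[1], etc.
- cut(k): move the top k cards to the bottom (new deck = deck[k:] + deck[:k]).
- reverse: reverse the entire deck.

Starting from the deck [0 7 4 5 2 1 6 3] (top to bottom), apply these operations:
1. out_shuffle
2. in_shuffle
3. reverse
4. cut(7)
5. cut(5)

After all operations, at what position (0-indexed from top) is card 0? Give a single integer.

Answer: 2

Derivation:
After op 1 (out_shuffle): [0 2 7 1 4 6 5 3]
After op 2 (in_shuffle): [4 0 6 2 5 7 3 1]
After op 3 (reverse): [1 3 7 5 2 6 0 4]
After op 4 (cut(7)): [4 1 3 7 5 2 6 0]
After op 5 (cut(5)): [2 6 0 4 1 3 7 5]
Card 0 is at position 2.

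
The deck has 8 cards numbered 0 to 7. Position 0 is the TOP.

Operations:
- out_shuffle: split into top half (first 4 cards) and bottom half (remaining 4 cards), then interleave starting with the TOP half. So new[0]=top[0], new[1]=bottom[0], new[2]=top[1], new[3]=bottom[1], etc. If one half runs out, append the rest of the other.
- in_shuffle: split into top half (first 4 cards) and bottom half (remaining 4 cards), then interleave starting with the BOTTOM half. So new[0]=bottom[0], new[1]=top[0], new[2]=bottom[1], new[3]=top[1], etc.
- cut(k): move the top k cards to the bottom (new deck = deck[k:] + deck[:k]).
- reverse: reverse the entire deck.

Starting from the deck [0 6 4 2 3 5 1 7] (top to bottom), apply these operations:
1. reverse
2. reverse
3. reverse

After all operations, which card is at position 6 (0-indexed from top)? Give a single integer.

Answer: 6

Derivation:
After op 1 (reverse): [7 1 5 3 2 4 6 0]
After op 2 (reverse): [0 6 4 2 3 5 1 7]
After op 3 (reverse): [7 1 5 3 2 4 6 0]
Position 6: card 6.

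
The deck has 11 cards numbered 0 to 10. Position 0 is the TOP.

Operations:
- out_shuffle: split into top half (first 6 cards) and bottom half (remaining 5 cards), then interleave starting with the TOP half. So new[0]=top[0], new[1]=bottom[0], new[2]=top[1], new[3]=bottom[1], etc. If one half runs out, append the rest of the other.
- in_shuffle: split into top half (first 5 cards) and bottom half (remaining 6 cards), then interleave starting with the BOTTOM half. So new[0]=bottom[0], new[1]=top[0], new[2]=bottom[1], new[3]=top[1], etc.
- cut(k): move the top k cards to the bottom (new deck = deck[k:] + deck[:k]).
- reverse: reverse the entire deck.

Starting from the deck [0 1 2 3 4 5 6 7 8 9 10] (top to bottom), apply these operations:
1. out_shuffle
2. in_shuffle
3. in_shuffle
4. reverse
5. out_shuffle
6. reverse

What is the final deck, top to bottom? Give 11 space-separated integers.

Answer: 3 1 10 8 6 4 2 0 9 7 5

Derivation:
After op 1 (out_shuffle): [0 6 1 7 2 8 3 9 4 10 5]
After op 2 (in_shuffle): [8 0 3 6 9 1 4 7 10 2 5]
After op 3 (in_shuffle): [1 8 4 0 7 3 10 6 2 9 5]
After op 4 (reverse): [5 9 2 6 10 3 7 0 4 8 1]
After op 5 (out_shuffle): [5 7 9 0 2 4 6 8 10 1 3]
After op 6 (reverse): [3 1 10 8 6 4 2 0 9 7 5]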